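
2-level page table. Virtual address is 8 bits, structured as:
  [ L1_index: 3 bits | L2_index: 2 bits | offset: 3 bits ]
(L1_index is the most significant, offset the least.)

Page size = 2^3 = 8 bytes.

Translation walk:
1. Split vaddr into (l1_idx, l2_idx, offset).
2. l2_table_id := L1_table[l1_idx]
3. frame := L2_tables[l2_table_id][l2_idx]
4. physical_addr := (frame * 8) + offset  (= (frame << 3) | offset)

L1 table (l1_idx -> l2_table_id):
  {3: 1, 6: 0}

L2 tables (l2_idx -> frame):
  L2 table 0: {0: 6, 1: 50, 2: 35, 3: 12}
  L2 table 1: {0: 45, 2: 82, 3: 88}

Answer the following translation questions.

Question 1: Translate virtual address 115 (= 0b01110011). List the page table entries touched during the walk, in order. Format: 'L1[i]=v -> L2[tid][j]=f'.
Answer: L1[3]=1 -> L2[1][2]=82

Derivation:
vaddr = 115 = 0b01110011
Split: l1_idx=3, l2_idx=2, offset=3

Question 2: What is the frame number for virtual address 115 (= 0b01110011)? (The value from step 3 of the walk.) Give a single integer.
Answer: 82

Derivation:
vaddr = 115: l1_idx=3, l2_idx=2
L1[3] = 1; L2[1][2] = 82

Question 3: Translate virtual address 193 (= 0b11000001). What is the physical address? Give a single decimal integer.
vaddr = 193 = 0b11000001
Split: l1_idx=6, l2_idx=0, offset=1
L1[6] = 0
L2[0][0] = 6
paddr = 6 * 8 + 1 = 49

Answer: 49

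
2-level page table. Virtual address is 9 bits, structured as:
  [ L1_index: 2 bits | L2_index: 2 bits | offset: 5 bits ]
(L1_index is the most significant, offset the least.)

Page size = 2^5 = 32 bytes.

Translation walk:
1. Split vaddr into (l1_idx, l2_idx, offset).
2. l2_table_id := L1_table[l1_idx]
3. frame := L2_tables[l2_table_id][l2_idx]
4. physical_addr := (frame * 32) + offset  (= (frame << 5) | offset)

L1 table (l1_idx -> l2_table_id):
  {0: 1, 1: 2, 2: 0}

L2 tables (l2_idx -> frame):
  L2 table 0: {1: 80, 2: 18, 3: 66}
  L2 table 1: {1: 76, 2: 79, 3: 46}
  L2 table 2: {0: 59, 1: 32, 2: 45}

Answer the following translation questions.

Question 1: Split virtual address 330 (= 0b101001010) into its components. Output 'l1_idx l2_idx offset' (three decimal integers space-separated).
Answer: 2 2 10

Derivation:
vaddr = 330 = 0b101001010
  top 2 bits -> l1_idx = 2
  next 2 bits -> l2_idx = 2
  bottom 5 bits -> offset = 10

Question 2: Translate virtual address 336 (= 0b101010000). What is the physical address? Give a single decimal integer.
Answer: 592

Derivation:
vaddr = 336 = 0b101010000
Split: l1_idx=2, l2_idx=2, offset=16
L1[2] = 0
L2[0][2] = 18
paddr = 18 * 32 + 16 = 592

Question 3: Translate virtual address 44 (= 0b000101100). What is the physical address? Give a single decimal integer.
Answer: 2444

Derivation:
vaddr = 44 = 0b000101100
Split: l1_idx=0, l2_idx=1, offset=12
L1[0] = 1
L2[1][1] = 76
paddr = 76 * 32 + 12 = 2444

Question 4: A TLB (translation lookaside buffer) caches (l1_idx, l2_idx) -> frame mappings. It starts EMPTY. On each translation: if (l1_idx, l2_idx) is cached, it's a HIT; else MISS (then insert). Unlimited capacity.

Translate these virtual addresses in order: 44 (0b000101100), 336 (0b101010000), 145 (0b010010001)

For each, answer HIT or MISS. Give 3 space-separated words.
vaddr=44: (0,1) not in TLB -> MISS, insert
vaddr=336: (2,2) not in TLB -> MISS, insert
vaddr=145: (1,0) not in TLB -> MISS, insert

Answer: MISS MISS MISS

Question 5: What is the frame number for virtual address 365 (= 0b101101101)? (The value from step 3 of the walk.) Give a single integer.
vaddr = 365: l1_idx=2, l2_idx=3
L1[2] = 0; L2[0][3] = 66

Answer: 66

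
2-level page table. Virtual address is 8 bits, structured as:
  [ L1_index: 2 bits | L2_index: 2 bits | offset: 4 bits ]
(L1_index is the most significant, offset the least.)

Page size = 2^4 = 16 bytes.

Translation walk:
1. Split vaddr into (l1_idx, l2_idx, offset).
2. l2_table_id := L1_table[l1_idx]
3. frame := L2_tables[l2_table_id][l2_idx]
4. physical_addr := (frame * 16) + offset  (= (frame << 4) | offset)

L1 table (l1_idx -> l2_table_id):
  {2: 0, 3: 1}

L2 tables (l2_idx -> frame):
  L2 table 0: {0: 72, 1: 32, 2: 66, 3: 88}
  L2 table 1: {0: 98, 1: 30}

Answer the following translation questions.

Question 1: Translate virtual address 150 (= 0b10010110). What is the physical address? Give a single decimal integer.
Answer: 518

Derivation:
vaddr = 150 = 0b10010110
Split: l1_idx=2, l2_idx=1, offset=6
L1[2] = 0
L2[0][1] = 32
paddr = 32 * 16 + 6 = 518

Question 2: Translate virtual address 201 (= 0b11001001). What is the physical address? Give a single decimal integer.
Answer: 1577

Derivation:
vaddr = 201 = 0b11001001
Split: l1_idx=3, l2_idx=0, offset=9
L1[3] = 1
L2[1][0] = 98
paddr = 98 * 16 + 9 = 1577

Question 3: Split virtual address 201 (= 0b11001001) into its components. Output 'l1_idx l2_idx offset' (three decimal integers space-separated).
vaddr = 201 = 0b11001001
  top 2 bits -> l1_idx = 3
  next 2 bits -> l2_idx = 0
  bottom 4 bits -> offset = 9

Answer: 3 0 9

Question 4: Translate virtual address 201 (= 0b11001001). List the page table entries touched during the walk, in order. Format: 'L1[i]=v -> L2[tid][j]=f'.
Answer: L1[3]=1 -> L2[1][0]=98

Derivation:
vaddr = 201 = 0b11001001
Split: l1_idx=3, l2_idx=0, offset=9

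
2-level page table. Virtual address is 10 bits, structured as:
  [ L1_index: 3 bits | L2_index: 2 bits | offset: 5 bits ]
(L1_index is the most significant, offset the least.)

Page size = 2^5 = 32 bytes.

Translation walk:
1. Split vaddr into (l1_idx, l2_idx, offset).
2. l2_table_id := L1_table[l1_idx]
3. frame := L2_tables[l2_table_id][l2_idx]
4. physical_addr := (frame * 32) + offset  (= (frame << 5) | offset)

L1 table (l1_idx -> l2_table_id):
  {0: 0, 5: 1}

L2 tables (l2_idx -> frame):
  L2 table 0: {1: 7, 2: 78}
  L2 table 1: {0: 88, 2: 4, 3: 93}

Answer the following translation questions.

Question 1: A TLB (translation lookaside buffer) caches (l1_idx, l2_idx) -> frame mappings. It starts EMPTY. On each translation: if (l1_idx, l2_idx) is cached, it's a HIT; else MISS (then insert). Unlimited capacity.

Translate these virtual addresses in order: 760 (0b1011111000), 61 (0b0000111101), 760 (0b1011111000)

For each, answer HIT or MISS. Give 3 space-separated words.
vaddr=760: (5,3) not in TLB -> MISS, insert
vaddr=61: (0,1) not in TLB -> MISS, insert
vaddr=760: (5,3) in TLB -> HIT

Answer: MISS MISS HIT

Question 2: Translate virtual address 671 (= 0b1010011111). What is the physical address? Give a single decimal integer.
vaddr = 671 = 0b1010011111
Split: l1_idx=5, l2_idx=0, offset=31
L1[5] = 1
L2[1][0] = 88
paddr = 88 * 32 + 31 = 2847

Answer: 2847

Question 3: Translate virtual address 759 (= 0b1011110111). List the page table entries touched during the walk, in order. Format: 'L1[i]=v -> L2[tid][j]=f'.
Answer: L1[5]=1 -> L2[1][3]=93

Derivation:
vaddr = 759 = 0b1011110111
Split: l1_idx=5, l2_idx=3, offset=23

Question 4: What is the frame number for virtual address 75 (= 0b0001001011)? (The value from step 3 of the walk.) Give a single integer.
Answer: 78

Derivation:
vaddr = 75: l1_idx=0, l2_idx=2
L1[0] = 0; L2[0][2] = 78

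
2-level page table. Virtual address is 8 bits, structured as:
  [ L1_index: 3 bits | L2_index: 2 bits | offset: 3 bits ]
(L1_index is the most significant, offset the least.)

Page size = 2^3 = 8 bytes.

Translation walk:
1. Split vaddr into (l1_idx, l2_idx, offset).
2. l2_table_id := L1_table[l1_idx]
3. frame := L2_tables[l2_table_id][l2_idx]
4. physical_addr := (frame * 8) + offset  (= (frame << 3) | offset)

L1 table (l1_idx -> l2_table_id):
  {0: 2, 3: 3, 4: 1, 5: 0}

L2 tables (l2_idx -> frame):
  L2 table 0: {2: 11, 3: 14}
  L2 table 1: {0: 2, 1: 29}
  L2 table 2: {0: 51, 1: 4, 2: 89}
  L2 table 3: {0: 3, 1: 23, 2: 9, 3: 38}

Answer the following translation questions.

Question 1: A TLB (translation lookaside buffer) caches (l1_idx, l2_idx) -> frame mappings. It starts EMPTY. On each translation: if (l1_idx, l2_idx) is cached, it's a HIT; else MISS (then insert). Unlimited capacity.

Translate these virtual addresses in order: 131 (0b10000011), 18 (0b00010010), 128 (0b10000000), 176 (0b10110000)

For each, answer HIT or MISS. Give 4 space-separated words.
Answer: MISS MISS HIT MISS

Derivation:
vaddr=131: (4,0) not in TLB -> MISS, insert
vaddr=18: (0,2) not in TLB -> MISS, insert
vaddr=128: (4,0) in TLB -> HIT
vaddr=176: (5,2) not in TLB -> MISS, insert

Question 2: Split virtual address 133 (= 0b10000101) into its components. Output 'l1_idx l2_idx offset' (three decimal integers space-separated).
vaddr = 133 = 0b10000101
  top 3 bits -> l1_idx = 4
  next 2 bits -> l2_idx = 0
  bottom 3 bits -> offset = 5

Answer: 4 0 5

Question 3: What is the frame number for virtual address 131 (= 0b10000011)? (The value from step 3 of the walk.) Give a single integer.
vaddr = 131: l1_idx=4, l2_idx=0
L1[4] = 1; L2[1][0] = 2

Answer: 2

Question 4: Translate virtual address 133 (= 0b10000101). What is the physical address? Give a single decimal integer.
vaddr = 133 = 0b10000101
Split: l1_idx=4, l2_idx=0, offset=5
L1[4] = 1
L2[1][0] = 2
paddr = 2 * 8 + 5 = 21

Answer: 21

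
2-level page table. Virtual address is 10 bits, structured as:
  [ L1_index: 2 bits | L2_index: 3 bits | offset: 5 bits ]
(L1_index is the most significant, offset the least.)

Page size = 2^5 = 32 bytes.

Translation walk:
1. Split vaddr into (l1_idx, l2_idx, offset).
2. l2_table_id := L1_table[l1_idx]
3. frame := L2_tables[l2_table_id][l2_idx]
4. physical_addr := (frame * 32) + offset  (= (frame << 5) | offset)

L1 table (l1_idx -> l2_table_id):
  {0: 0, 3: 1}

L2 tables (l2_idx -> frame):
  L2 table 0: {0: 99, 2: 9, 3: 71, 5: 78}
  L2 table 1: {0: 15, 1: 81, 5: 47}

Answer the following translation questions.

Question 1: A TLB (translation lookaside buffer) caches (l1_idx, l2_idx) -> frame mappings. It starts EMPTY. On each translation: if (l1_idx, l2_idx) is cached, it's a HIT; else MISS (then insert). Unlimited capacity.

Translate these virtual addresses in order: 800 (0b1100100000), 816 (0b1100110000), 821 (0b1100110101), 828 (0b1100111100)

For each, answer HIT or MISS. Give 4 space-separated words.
vaddr=800: (3,1) not in TLB -> MISS, insert
vaddr=816: (3,1) in TLB -> HIT
vaddr=821: (3,1) in TLB -> HIT
vaddr=828: (3,1) in TLB -> HIT

Answer: MISS HIT HIT HIT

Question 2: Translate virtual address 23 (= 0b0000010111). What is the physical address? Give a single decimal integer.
Answer: 3191

Derivation:
vaddr = 23 = 0b0000010111
Split: l1_idx=0, l2_idx=0, offset=23
L1[0] = 0
L2[0][0] = 99
paddr = 99 * 32 + 23 = 3191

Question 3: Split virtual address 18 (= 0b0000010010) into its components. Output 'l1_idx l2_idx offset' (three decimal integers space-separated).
Answer: 0 0 18

Derivation:
vaddr = 18 = 0b0000010010
  top 2 bits -> l1_idx = 0
  next 3 bits -> l2_idx = 0
  bottom 5 bits -> offset = 18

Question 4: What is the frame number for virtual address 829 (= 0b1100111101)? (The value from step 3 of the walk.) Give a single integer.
vaddr = 829: l1_idx=3, l2_idx=1
L1[3] = 1; L2[1][1] = 81

Answer: 81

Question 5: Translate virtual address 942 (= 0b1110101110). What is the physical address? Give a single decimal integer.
vaddr = 942 = 0b1110101110
Split: l1_idx=3, l2_idx=5, offset=14
L1[3] = 1
L2[1][5] = 47
paddr = 47 * 32 + 14 = 1518

Answer: 1518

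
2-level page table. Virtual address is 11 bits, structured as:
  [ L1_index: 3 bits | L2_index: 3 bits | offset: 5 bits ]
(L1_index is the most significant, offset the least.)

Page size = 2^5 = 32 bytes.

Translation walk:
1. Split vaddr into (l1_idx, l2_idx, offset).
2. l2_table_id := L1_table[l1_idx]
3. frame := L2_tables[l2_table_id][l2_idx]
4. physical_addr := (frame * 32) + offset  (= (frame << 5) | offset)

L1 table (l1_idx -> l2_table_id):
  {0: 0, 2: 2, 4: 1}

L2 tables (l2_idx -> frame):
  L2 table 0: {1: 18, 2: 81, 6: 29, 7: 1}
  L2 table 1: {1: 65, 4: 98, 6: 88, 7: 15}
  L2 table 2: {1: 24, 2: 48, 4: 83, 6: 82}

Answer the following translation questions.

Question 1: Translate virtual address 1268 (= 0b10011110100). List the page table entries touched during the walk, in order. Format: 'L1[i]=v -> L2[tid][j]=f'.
vaddr = 1268 = 0b10011110100
Split: l1_idx=4, l2_idx=7, offset=20

Answer: L1[4]=1 -> L2[1][7]=15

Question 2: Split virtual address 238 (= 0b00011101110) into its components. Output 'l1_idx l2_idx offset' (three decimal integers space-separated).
Answer: 0 7 14

Derivation:
vaddr = 238 = 0b00011101110
  top 3 bits -> l1_idx = 0
  next 3 bits -> l2_idx = 7
  bottom 5 bits -> offset = 14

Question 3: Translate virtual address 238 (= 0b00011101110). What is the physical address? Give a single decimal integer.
Answer: 46

Derivation:
vaddr = 238 = 0b00011101110
Split: l1_idx=0, l2_idx=7, offset=14
L1[0] = 0
L2[0][7] = 1
paddr = 1 * 32 + 14 = 46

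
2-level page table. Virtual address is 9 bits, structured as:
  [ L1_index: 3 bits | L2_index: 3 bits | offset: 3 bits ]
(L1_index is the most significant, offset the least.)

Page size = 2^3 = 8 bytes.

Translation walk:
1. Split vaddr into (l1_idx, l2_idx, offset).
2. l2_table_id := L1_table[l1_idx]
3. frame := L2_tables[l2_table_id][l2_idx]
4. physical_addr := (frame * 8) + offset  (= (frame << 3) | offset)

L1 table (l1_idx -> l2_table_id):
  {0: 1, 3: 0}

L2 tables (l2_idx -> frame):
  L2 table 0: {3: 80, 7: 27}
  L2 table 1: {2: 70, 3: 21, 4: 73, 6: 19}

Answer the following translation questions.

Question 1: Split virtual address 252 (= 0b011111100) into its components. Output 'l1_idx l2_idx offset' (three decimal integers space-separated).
Answer: 3 7 4

Derivation:
vaddr = 252 = 0b011111100
  top 3 bits -> l1_idx = 3
  next 3 bits -> l2_idx = 7
  bottom 3 bits -> offset = 4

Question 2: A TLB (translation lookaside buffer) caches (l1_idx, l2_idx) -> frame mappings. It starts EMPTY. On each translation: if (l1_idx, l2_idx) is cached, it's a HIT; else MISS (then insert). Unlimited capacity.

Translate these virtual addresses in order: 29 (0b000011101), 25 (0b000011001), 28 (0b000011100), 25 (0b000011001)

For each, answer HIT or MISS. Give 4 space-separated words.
vaddr=29: (0,3) not in TLB -> MISS, insert
vaddr=25: (0,3) in TLB -> HIT
vaddr=28: (0,3) in TLB -> HIT
vaddr=25: (0,3) in TLB -> HIT

Answer: MISS HIT HIT HIT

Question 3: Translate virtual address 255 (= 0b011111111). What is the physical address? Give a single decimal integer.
vaddr = 255 = 0b011111111
Split: l1_idx=3, l2_idx=7, offset=7
L1[3] = 0
L2[0][7] = 27
paddr = 27 * 8 + 7 = 223

Answer: 223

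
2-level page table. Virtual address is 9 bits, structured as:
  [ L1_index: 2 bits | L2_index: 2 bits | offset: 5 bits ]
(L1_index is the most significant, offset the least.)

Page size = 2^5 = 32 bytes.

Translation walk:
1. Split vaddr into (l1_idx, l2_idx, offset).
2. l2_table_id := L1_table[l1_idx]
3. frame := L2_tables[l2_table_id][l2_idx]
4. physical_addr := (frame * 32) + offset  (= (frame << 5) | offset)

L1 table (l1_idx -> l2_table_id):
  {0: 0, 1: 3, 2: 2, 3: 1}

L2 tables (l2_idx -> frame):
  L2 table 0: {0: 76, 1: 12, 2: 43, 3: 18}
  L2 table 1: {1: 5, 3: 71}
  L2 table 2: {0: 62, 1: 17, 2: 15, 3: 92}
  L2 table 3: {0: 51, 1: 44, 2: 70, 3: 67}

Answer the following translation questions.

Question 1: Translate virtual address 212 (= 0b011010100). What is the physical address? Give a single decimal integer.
vaddr = 212 = 0b011010100
Split: l1_idx=1, l2_idx=2, offset=20
L1[1] = 3
L2[3][2] = 70
paddr = 70 * 32 + 20 = 2260

Answer: 2260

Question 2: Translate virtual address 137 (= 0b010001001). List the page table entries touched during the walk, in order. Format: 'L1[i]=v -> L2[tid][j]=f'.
vaddr = 137 = 0b010001001
Split: l1_idx=1, l2_idx=0, offset=9

Answer: L1[1]=3 -> L2[3][0]=51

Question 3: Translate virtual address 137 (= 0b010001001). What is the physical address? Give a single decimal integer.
vaddr = 137 = 0b010001001
Split: l1_idx=1, l2_idx=0, offset=9
L1[1] = 3
L2[3][0] = 51
paddr = 51 * 32 + 9 = 1641

Answer: 1641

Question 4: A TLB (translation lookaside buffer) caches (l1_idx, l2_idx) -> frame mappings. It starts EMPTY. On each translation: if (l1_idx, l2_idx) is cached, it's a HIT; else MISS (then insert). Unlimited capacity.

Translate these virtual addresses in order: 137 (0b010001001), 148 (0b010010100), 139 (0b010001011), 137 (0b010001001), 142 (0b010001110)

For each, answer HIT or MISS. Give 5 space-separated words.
vaddr=137: (1,0) not in TLB -> MISS, insert
vaddr=148: (1,0) in TLB -> HIT
vaddr=139: (1,0) in TLB -> HIT
vaddr=137: (1,0) in TLB -> HIT
vaddr=142: (1,0) in TLB -> HIT

Answer: MISS HIT HIT HIT HIT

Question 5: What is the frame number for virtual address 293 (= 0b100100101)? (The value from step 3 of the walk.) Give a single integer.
vaddr = 293: l1_idx=2, l2_idx=1
L1[2] = 2; L2[2][1] = 17

Answer: 17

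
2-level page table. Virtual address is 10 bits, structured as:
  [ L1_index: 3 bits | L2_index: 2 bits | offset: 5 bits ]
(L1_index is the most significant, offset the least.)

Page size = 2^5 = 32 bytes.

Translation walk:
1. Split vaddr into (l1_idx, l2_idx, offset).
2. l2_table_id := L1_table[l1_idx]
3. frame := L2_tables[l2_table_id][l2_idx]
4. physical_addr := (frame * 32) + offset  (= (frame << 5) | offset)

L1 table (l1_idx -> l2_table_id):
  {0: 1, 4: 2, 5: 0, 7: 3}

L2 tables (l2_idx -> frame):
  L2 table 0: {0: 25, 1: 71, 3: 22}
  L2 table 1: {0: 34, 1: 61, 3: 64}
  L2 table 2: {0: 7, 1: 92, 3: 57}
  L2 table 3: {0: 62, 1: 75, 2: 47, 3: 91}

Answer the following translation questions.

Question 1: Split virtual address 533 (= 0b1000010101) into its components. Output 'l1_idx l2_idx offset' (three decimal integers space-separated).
vaddr = 533 = 0b1000010101
  top 3 bits -> l1_idx = 4
  next 2 bits -> l2_idx = 0
  bottom 5 bits -> offset = 21

Answer: 4 0 21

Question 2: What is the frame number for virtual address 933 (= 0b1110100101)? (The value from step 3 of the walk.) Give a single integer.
vaddr = 933: l1_idx=7, l2_idx=1
L1[7] = 3; L2[3][1] = 75

Answer: 75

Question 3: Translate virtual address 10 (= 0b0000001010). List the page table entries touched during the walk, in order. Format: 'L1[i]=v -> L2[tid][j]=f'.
vaddr = 10 = 0b0000001010
Split: l1_idx=0, l2_idx=0, offset=10

Answer: L1[0]=1 -> L2[1][0]=34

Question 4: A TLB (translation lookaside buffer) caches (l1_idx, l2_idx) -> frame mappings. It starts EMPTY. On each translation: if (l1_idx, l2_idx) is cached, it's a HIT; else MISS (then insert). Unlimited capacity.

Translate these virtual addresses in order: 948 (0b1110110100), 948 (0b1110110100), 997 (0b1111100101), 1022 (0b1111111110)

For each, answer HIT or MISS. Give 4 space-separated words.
vaddr=948: (7,1) not in TLB -> MISS, insert
vaddr=948: (7,1) in TLB -> HIT
vaddr=997: (7,3) not in TLB -> MISS, insert
vaddr=1022: (7,3) in TLB -> HIT

Answer: MISS HIT MISS HIT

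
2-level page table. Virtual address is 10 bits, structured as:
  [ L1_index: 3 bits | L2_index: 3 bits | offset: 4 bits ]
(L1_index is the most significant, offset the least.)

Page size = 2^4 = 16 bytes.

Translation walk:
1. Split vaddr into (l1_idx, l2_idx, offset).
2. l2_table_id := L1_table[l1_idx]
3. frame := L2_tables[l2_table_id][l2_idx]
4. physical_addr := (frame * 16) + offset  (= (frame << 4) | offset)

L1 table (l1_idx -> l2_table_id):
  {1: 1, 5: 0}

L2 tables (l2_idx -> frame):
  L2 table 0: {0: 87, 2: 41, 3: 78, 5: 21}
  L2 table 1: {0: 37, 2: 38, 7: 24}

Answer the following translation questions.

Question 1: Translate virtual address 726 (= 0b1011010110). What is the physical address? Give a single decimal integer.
Answer: 342

Derivation:
vaddr = 726 = 0b1011010110
Split: l1_idx=5, l2_idx=5, offset=6
L1[5] = 0
L2[0][5] = 21
paddr = 21 * 16 + 6 = 342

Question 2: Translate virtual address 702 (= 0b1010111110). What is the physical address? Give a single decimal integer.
Answer: 1262

Derivation:
vaddr = 702 = 0b1010111110
Split: l1_idx=5, l2_idx=3, offset=14
L1[5] = 0
L2[0][3] = 78
paddr = 78 * 16 + 14 = 1262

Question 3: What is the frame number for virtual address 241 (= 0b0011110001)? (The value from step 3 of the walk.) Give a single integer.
Answer: 24

Derivation:
vaddr = 241: l1_idx=1, l2_idx=7
L1[1] = 1; L2[1][7] = 24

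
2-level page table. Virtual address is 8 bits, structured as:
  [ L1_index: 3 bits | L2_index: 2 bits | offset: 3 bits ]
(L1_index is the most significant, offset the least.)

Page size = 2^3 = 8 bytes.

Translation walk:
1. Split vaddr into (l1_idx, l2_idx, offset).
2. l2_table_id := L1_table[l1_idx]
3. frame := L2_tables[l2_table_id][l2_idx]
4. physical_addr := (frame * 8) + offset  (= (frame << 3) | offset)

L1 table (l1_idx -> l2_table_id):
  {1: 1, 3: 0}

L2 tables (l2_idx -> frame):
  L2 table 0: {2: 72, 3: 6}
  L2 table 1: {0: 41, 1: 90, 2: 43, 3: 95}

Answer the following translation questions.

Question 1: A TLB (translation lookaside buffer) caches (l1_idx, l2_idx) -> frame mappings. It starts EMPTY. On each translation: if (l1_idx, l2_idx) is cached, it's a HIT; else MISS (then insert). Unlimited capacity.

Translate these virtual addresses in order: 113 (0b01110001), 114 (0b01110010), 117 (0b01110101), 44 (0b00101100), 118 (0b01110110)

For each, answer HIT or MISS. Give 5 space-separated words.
Answer: MISS HIT HIT MISS HIT

Derivation:
vaddr=113: (3,2) not in TLB -> MISS, insert
vaddr=114: (3,2) in TLB -> HIT
vaddr=117: (3,2) in TLB -> HIT
vaddr=44: (1,1) not in TLB -> MISS, insert
vaddr=118: (3,2) in TLB -> HIT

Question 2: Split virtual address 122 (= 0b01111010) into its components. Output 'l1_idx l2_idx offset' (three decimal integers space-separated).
vaddr = 122 = 0b01111010
  top 3 bits -> l1_idx = 3
  next 2 bits -> l2_idx = 3
  bottom 3 bits -> offset = 2

Answer: 3 3 2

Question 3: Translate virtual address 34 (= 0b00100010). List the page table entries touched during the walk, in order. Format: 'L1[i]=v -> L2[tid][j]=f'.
vaddr = 34 = 0b00100010
Split: l1_idx=1, l2_idx=0, offset=2

Answer: L1[1]=1 -> L2[1][0]=41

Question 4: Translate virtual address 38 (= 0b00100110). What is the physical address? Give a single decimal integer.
Answer: 334

Derivation:
vaddr = 38 = 0b00100110
Split: l1_idx=1, l2_idx=0, offset=6
L1[1] = 1
L2[1][0] = 41
paddr = 41 * 8 + 6 = 334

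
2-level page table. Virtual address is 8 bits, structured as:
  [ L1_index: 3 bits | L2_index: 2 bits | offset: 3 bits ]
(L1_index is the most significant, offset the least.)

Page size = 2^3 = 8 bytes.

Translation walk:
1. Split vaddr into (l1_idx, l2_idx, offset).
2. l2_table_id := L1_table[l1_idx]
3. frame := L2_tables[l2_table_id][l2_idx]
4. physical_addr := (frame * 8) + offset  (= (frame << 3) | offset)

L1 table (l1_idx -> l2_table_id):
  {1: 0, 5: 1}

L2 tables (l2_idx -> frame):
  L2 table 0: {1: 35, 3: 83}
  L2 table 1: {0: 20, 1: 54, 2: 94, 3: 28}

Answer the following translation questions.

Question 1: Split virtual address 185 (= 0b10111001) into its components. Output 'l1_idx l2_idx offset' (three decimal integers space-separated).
vaddr = 185 = 0b10111001
  top 3 bits -> l1_idx = 5
  next 2 bits -> l2_idx = 3
  bottom 3 bits -> offset = 1

Answer: 5 3 1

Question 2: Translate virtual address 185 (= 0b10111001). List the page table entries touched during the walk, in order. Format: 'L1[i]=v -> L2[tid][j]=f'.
Answer: L1[5]=1 -> L2[1][3]=28

Derivation:
vaddr = 185 = 0b10111001
Split: l1_idx=5, l2_idx=3, offset=1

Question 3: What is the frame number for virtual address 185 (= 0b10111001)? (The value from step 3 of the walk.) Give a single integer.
vaddr = 185: l1_idx=5, l2_idx=3
L1[5] = 1; L2[1][3] = 28

Answer: 28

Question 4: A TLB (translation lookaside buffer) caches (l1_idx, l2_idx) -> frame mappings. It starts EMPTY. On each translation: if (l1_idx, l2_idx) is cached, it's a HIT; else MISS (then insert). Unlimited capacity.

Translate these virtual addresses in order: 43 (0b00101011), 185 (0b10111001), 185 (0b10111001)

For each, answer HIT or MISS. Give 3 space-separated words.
vaddr=43: (1,1) not in TLB -> MISS, insert
vaddr=185: (5,3) not in TLB -> MISS, insert
vaddr=185: (5,3) in TLB -> HIT

Answer: MISS MISS HIT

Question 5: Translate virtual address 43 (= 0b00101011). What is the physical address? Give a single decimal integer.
Answer: 283

Derivation:
vaddr = 43 = 0b00101011
Split: l1_idx=1, l2_idx=1, offset=3
L1[1] = 0
L2[0][1] = 35
paddr = 35 * 8 + 3 = 283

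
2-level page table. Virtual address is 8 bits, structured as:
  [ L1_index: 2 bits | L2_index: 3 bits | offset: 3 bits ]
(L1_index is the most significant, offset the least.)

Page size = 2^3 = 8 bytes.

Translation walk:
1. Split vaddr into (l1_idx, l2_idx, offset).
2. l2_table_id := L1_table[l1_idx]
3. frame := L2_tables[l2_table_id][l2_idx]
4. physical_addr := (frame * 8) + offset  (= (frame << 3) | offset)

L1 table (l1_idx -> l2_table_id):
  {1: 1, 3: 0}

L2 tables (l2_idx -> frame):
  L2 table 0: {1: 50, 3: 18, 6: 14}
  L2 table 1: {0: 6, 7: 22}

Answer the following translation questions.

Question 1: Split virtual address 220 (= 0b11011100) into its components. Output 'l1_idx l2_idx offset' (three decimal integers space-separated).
vaddr = 220 = 0b11011100
  top 2 bits -> l1_idx = 3
  next 3 bits -> l2_idx = 3
  bottom 3 bits -> offset = 4

Answer: 3 3 4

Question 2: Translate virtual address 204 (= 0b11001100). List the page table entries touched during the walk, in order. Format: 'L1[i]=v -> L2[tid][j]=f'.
vaddr = 204 = 0b11001100
Split: l1_idx=3, l2_idx=1, offset=4

Answer: L1[3]=0 -> L2[0][1]=50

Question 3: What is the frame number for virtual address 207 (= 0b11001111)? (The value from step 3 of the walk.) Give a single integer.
Answer: 50

Derivation:
vaddr = 207: l1_idx=3, l2_idx=1
L1[3] = 0; L2[0][1] = 50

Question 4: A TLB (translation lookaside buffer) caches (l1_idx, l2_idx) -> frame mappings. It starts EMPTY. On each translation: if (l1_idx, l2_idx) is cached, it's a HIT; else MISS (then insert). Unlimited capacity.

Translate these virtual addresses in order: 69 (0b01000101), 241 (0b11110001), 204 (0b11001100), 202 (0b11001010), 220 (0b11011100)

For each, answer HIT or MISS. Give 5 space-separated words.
Answer: MISS MISS MISS HIT MISS

Derivation:
vaddr=69: (1,0) not in TLB -> MISS, insert
vaddr=241: (3,6) not in TLB -> MISS, insert
vaddr=204: (3,1) not in TLB -> MISS, insert
vaddr=202: (3,1) in TLB -> HIT
vaddr=220: (3,3) not in TLB -> MISS, insert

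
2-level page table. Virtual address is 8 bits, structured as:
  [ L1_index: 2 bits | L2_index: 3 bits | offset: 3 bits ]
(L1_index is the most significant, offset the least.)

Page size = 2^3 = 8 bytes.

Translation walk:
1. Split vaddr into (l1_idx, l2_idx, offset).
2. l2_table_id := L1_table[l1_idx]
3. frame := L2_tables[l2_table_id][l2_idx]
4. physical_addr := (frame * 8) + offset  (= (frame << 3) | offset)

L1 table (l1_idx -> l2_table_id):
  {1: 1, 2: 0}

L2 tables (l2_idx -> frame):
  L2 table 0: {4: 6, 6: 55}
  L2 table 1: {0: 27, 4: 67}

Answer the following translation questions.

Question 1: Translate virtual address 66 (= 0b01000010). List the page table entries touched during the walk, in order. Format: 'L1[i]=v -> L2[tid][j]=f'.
Answer: L1[1]=1 -> L2[1][0]=27

Derivation:
vaddr = 66 = 0b01000010
Split: l1_idx=1, l2_idx=0, offset=2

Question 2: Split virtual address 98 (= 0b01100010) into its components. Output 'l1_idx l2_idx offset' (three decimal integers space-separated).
vaddr = 98 = 0b01100010
  top 2 bits -> l1_idx = 1
  next 3 bits -> l2_idx = 4
  bottom 3 bits -> offset = 2

Answer: 1 4 2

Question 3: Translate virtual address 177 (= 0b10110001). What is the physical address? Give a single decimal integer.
vaddr = 177 = 0b10110001
Split: l1_idx=2, l2_idx=6, offset=1
L1[2] = 0
L2[0][6] = 55
paddr = 55 * 8 + 1 = 441

Answer: 441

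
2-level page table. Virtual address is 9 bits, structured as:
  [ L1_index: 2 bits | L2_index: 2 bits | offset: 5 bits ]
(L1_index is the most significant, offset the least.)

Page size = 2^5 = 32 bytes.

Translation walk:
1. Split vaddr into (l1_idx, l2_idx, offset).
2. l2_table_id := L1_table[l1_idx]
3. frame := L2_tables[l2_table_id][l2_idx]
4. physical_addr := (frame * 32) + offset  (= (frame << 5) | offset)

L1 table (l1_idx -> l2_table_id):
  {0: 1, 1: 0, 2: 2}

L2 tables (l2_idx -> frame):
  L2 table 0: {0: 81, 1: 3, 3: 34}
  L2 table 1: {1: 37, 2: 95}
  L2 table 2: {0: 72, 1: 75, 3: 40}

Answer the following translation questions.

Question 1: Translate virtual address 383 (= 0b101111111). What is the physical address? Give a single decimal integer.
Answer: 1311

Derivation:
vaddr = 383 = 0b101111111
Split: l1_idx=2, l2_idx=3, offset=31
L1[2] = 2
L2[2][3] = 40
paddr = 40 * 32 + 31 = 1311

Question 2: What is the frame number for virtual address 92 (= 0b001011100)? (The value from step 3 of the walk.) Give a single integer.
Answer: 95

Derivation:
vaddr = 92: l1_idx=0, l2_idx=2
L1[0] = 1; L2[1][2] = 95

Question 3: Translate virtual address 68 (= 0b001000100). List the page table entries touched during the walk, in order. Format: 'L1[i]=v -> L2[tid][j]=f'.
Answer: L1[0]=1 -> L2[1][2]=95

Derivation:
vaddr = 68 = 0b001000100
Split: l1_idx=0, l2_idx=2, offset=4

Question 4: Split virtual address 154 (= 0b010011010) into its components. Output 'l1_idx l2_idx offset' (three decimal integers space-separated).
vaddr = 154 = 0b010011010
  top 2 bits -> l1_idx = 1
  next 2 bits -> l2_idx = 0
  bottom 5 bits -> offset = 26

Answer: 1 0 26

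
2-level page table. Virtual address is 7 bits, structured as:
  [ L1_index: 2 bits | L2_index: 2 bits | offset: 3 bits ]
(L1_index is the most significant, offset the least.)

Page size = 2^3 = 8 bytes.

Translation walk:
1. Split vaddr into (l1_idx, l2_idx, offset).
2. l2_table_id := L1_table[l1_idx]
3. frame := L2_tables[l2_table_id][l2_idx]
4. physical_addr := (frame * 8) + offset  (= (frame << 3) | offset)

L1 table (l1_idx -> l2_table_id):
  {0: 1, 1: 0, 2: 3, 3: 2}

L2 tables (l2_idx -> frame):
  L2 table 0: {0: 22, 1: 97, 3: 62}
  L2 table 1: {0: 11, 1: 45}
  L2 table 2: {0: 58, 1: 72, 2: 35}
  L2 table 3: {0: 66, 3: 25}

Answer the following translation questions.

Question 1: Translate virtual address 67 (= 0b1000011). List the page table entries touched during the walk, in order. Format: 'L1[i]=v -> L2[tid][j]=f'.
Answer: L1[2]=3 -> L2[3][0]=66

Derivation:
vaddr = 67 = 0b1000011
Split: l1_idx=2, l2_idx=0, offset=3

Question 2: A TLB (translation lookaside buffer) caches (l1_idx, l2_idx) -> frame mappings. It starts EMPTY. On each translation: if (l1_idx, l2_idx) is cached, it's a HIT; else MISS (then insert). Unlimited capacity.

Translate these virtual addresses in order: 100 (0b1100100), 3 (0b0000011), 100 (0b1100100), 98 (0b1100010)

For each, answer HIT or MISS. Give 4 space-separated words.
Answer: MISS MISS HIT HIT

Derivation:
vaddr=100: (3,0) not in TLB -> MISS, insert
vaddr=3: (0,0) not in TLB -> MISS, insert
vaddr=100: (3,0) in TLB -> HIT
vaddr=98: (3,0) in TLB -> HIT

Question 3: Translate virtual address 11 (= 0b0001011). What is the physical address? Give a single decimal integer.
Answer: 363

Derivation:
vaddr = 11 = 0b0001011
Split: l1_idx=0, l2_idx=1, offset=3
L1[0] = 1
L2[1][1] = 45
paddr = 45 * 8 + 3 = 363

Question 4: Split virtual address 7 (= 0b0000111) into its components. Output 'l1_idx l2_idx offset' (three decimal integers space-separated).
Answer: 0 0 7

Derivation:
vaddr = 7 = 0b0000111
  top 2 bits -> l1_idx = 0
  next 2 bits -> l2_idx = 0
  bottom 3 bits -> offset = 7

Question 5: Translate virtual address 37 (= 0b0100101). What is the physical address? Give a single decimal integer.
Answer: 181

Derivation:
vaddr = 37 = 0b0100101
Split: l1_idx=1, l2_idx=0, offset=5
L1[1] = 0
L2[0][0] = 22
paddr = 22 * 8 + 5 = 181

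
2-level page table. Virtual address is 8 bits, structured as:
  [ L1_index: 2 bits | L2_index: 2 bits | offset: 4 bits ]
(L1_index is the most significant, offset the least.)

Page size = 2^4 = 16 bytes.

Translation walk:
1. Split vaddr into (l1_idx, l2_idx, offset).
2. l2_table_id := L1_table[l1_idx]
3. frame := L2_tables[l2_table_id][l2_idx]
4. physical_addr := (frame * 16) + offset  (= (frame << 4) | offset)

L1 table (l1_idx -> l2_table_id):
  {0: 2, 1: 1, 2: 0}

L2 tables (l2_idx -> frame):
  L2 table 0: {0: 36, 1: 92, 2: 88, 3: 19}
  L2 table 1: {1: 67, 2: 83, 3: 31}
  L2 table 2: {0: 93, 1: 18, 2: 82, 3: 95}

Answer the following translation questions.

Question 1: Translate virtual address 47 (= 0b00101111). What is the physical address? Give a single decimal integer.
Answer: 1327

Derivation:
vaddr = 47 = 0b00101111
Split: l1_idx=0, l2_idx=2, offset=15
L1[0] = 2
L2[2][2] = 82
paddr = 82 * 16 + 15 = 1327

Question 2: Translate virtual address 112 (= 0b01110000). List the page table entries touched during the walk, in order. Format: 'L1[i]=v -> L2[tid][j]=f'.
vaddr = 112 = 0b01110000
Split: l1_idx=1, l2_idx=3, offset=0

Answer: L1[1]=1 -> L2[1][3]=31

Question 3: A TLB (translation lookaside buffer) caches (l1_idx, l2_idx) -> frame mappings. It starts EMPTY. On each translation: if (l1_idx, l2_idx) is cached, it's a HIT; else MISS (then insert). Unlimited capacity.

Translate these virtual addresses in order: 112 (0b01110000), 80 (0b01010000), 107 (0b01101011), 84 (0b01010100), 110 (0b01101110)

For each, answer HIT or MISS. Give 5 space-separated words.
Answer: MISS MISS MISS HIT HIT

Derivation:
vaddr=112: (1,3) not in TLB -> MISS, insert
vaddr=80: (1,1) not in TLB -> MISS, insert
vaddr=107: (1,2) not in TLB -> MISS, insert
vaddr=84: (1,1) in TLB -> HIT
vaddr=110: (1,2) in TLB -> HIT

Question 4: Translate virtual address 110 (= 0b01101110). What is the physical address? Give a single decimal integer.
Answer: 1342

Derivation:
vaddr = 110 = 0b01101110
Split: l1_idx=1, l2_idx=2, offset=14
L1[1] = 1
L2[1][2] = 83
paddr = 83 * 16 + 14 = 1342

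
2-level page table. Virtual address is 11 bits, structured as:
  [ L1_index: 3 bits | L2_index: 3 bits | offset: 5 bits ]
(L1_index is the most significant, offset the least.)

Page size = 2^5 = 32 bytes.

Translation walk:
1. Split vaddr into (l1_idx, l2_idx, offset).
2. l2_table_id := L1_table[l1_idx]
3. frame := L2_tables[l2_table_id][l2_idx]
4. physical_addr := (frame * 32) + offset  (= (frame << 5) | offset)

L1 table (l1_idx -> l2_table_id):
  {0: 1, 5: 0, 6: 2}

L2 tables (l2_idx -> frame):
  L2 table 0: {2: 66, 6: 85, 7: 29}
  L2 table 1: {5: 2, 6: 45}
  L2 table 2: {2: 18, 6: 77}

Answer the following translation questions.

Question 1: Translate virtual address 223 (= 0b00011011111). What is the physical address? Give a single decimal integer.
vaddr = 223 = 0b00011011111
Split: l1_idx=0, l2_idx=6, offset=31
L1[0] = 1
L2[1][6] = 45
paddr = 45 * 32 + 31 = 1471

Answer: 1471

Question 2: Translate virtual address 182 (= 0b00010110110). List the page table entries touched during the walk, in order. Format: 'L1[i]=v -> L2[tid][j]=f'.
Answer: L1[0]=1 -> L2[1][5]=2

Derivation:
vaddr = 182 = 0b00010110110
Split: l1_idx=0, l2_idx=5, offset=22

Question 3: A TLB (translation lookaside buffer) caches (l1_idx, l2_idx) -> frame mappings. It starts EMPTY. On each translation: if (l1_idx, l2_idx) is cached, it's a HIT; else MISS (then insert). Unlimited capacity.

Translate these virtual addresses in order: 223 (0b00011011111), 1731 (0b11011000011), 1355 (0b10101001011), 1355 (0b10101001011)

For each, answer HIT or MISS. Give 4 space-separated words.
Answer: MISS MISS MISS HIT

Derivation:
vaddr=223: (0,6) not in TLB -> MISS, insert
vaddr=1731: (6,6) not in TLB -> MISS, insert
vaddr=1355: (5,2) not in TLB -> MISS, insert
vaddr=1355: (5,2) in TLB -> HIT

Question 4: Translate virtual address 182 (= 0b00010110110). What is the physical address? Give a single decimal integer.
Answer: 86

Derivation:
vaddr = 182 = 0b00010110110
Split: l1_idx=0, l2_idx=5, offset=22
L1[0] = 1
L2[1][5] = 2
paddr = 2 * 32 + 22 = 86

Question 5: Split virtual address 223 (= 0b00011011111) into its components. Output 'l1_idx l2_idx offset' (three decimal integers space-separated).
Answer: 0 6 31

Derivation:
vaddr = 223 = 0b00011011111
  top 3 bits -> l1_idx = 0
  next 3 bits -> l2_idx = 6
  bottom 5 bits -> offset = 31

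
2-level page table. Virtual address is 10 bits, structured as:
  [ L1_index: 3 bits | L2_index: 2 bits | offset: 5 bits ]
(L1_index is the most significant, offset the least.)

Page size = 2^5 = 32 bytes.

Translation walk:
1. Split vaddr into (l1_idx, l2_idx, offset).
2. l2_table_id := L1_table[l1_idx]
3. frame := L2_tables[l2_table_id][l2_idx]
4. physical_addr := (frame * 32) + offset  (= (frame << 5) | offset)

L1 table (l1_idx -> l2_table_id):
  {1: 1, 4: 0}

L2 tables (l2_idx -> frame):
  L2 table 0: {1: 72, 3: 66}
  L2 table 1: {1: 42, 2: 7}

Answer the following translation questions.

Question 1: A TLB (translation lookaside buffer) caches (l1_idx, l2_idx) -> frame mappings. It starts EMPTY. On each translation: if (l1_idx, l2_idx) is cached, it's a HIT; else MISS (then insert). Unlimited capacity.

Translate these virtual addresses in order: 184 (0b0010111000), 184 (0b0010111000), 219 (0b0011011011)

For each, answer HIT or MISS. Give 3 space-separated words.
vaddr=184: (1,1) not in TLB -> MISS, insert
vaddr=184: (1,1) in TLB -> HIT
vaddr=219: (1,2) not in TLB -> MISS, insert

Answer: MISS HIT MISS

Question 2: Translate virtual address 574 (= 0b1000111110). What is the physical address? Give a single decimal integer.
vaddr = 574 = 0b1000111110
Split: l1_idx=4, l2_idx=1, offset=30
L1[4] = 0
L2[0][1] = 72
paddr = 72 * 32 + 30 = 2334

Answer: 2334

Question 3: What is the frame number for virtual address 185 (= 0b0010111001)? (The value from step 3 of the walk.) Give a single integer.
Answer: 42

Derivation:
vaddr = 185: l1_idx=1, l2_idx=1
L1[1] = 1; L2[1][1] = 42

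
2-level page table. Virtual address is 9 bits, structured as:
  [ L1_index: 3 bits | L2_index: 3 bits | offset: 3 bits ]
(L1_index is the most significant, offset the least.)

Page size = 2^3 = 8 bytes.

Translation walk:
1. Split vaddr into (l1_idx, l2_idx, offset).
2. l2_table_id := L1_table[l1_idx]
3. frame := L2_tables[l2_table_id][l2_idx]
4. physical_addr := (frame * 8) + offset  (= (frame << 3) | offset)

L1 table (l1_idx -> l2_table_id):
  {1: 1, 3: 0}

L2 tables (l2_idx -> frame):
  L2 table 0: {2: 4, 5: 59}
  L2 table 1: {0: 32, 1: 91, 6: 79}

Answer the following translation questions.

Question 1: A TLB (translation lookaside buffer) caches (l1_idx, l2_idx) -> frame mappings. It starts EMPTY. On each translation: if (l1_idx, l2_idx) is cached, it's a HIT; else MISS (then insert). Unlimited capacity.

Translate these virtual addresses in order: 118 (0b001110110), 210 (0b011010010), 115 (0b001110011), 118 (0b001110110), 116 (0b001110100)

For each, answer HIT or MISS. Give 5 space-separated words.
Answer: MISS MISS HIT HIT HIT

Derivation:
vaddr=118: (1,6) not in TLB -> MISS, insert
vaddr=210: (3,2) not in TLB -> MISS, insert
vaddr=115: (1,6) in TLB -> HIT
vaddr=118: (1,6) in TLB -> HIT
vaddr=116: (1,6) in TLB -> HIT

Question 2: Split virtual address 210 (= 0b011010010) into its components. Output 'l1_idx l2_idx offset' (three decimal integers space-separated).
Answer: 3 2 2

Derivation:
vaddr = 210 = 0b011010010
  top 3 bits -> l1_idx = 3
  next 3 bits -> l2_idx = 2
  bottom 3 bits -> offset = 2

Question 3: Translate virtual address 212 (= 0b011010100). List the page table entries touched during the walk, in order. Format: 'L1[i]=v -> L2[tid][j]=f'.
Answer: L1[3]=0 -> L2[0][2]=4

Derivation:
vaddr = 212 = 0b011010100
Split: l1_idx=3, l2_idx=2, offset=4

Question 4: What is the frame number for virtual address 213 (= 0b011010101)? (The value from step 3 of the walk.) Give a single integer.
vaddr = 213: l1_idx=3, l2_idx=2
L1[3] = 0; L2[0][2] = 4

Answer: 4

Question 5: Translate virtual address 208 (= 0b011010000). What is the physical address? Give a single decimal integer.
Answer: 32

Derivation:
vaddr = 208 = 0b011010000
Split: l1_idx=3, l2_idx=2, offset=0
L1[3] = 0
L2[0][2] = 4
paddr = 4 * 8 + 0 = 32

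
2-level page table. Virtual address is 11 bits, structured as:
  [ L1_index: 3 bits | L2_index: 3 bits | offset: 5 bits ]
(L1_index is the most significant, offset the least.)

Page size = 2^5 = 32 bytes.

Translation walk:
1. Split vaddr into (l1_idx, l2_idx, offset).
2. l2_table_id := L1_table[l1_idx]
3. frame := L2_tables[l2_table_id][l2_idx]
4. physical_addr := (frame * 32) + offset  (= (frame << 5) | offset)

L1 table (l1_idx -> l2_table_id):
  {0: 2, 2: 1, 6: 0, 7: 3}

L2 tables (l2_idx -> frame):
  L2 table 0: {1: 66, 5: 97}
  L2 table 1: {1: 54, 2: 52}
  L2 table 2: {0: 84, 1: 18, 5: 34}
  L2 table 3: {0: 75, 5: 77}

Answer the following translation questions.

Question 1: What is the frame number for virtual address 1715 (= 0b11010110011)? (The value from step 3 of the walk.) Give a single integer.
Answer: 97

Derivation:
vaddr = 1715: l1_idx=6, l2_idx=5
L1[6] = 0; L2[0][5] = 97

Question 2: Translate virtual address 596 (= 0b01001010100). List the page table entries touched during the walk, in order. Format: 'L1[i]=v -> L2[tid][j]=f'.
Answer: L1[2]=1 -> L2[1][2]=52

Derivation:
vaddr = 596 = 0b01001010100
Split: l1_idx=2, l2_idx=2, offset=20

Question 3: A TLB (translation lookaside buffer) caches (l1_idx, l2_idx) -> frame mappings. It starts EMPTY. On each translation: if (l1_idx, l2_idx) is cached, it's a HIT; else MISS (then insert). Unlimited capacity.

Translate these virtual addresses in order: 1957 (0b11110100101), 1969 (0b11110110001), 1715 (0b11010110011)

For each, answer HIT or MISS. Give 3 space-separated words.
Answer: MISS HIT MISS

Derivation:
vaddr=1957: (7,5) not in TLB -> MISS, insert
vaddr=1969: (7,5) in TLB -> HIT
vaddr=1715: (6,5) not in TLB -> MISS, insert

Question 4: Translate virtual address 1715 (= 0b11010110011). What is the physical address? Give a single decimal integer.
vaddr = 1715 = 0b11010110011
Split: l1_idx=6, l2_idx=5, offset=19
L1[6] = 0
L2[0][5] = 97
paddr = 97 * 32 + 19 = 3123

Answer: 3123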